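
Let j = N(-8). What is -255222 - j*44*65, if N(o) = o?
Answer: -232342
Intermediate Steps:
j = -8
-255222 - j*44*65 = -255222 - (-8*44)*65 = -255222 - (-352)*65 = -255222 - 1*(-22880) = -255222 + 22880 = -232342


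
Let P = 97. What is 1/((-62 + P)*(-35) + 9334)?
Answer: 1/8109 ≈ 0.00012332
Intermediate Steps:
1/((-62 + P)*(-35) + 9334) = 1/((-62 + 97)*(-35) + 9334) = 1/(35*(-35) + 9334) = 1/(-1225 + 9334) = 1/8109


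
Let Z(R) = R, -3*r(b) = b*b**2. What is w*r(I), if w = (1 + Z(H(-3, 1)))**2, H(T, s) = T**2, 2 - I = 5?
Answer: 900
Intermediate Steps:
I = -3 (I = 2 - 1*5 = 2 - 5 = -3)
r(b) = -b**3/3 (r(b) = -b*b**2/3 = -b**3/3)
w = 100 (w = (1 + (-3)**2)**2 = (1 + 9)**2 = 10**2 = 100)
w*r(I) = 100*(-1/3*(-3)**3) = 100*(-1/3*(-27)) = 100*9 = 900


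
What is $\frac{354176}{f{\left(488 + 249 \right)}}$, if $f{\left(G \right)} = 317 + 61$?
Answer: $\frac{177088}{189} \approx 936.97$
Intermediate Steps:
$f{\left(G \right)} = 378$
$\frac{354176}{f{\left(488 + 249 \right)}} = \frac{354176}{378} = 354176 \cdot \frac{1}{378} = \frac{177088}{189}$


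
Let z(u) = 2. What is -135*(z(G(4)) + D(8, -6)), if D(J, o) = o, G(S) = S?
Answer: 540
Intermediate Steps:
-135*(z(G(4)) + D(8, -6)) = -135*(2 - 6) = -135*(-4) = 540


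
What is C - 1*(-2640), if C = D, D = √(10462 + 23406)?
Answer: 2640 + 2*√8467 ≈ 2824.0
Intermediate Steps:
D = 2*√8467 (D = √33868 = 2*√8467 ≈ 184.03)
C = 2*√8467 ≈ 184.03
C - 1*(-2640) = 2*√8467 - 1*(-2640) = 2*√8467 + 2640 = 2640 + 2*√8467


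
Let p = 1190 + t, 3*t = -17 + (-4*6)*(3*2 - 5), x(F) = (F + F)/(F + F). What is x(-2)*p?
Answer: 3529/3 ≈ 1176.3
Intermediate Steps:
x(F) = 1 (x(F) = (2*F)/((2*F)) = (2*F)*(1/(2*F)) = 1)
t = -41/3 (t = (-17 + (-4*6)*(3*2 - 5))/3 = (-17 - 24*(6 - 5))/3 = (-17 - 24*1)/3 = (-17 - 24)/3 = (⅓)*(-41) = -41/3 ≈ -13.667)
p = 3529/3 (p = 1190 - 41/3 = 3529/3 ≈ 1176.3)
x(-2)*p = 1*(3529/3) = 3529/3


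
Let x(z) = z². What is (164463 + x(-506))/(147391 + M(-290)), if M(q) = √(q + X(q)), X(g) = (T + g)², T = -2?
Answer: 61977768109/21724021907 - 420499*√84974/21724021907 ≈ 2.8473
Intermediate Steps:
X(g) = (-2 + g)²
M(q) = √(q + (-2 + q)²)
(164463 + x(-506))/(147391 + M(-290)) = (164463 + (-506)²)/(147391 + √(-290 + (-2 - 290)²)) = (164463 + 256036)/(147391 + √(-290 + (-292)²)) = 420499/(147391 + √(-290 + 85264)) = 420499/(147391 + √84974)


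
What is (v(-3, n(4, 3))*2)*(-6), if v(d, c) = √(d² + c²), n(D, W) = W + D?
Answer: -12*√58 ≈ -91.389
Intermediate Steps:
n(D, W) = D + W
v(d, c) = √(c² + d²)
(v(-3, n(4, 3))*2)*(-6) = (√((4 + 3)² + (-3)²)*2)*(-6) = (√(7² + 9)*2)*(-6) = (√(49 + 9)*2)*(-6) = (√58*2)*(-6) = (2*√58)*(-6) = -12*√58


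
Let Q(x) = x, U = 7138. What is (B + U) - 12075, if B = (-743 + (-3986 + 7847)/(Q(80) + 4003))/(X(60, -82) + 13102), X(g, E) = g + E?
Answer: -10986111437/2225235 ≈ -4937.1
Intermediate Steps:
X(g, E) = E + g
B = -126242/2225235 (B = (-743 + (-3986 + 7847)/(80 + 4003))/((-82 + 60) + 13102) = (-743 + 3861/4083)/(-22 + 13102) = (-743 + 3861*(1/4083))/13080 = (-743 + 1287/1361)*(1/13080) = -1009936/1361*1/13080 = -126242/2225235 ≈ -0.056732)
(B + U) - 12075 = (-126242/2225235 + 7138) - 12075 = 15883601188/2225235 - 12075 = -10986111437/2225235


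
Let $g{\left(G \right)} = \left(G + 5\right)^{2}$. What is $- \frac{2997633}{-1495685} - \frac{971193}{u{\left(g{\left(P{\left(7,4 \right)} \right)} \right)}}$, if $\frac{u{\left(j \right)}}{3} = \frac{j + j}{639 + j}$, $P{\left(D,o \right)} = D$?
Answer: $- \frac{42125269339689}{47861920} \approx -8.8014 \cdot 10^{5}$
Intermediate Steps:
$g{\left(G \right)} = \left(5 + G\right)^{2}$
$u{\left(j \right)} = \frac{6 j}{639 + j}$ ($u{\left(j \right)} = 3 \frac{j + j}{639 + j} = 3 \frac{2 j}{639 + j} = \frac{6 j}{639 + j}$)
$- \frac{2997633}{-1495685} - \frac{971193}{u{\left(g{\left(P{\left(7,4 \right)} \right)} \right)}} = - \frac{2997633}{-1495685} - \frac{971193}{6 \left(5 + 7\right)^{2} \frac{1}{639 + \left(5 + 7\right)^{2}}} = \left(-2997633\right) \left(- \frac{1}{1495685}\right) - \frac{971193}{6 \cdot 12^{2} \frac{1}{639 + 12^{2}}} = \frac{2997633}{1495685} - \frac{971193}{6 \cdot 144 \frac{1}{639 + 144}} = \frac{2997633}{1495685} - \frac{971193}{6 \cdot 144 \cdot \frac{1}{783}} = \frac{2997633}{1495685} - \frac{971193}{\frac{32}{29}} = \frac{2997633}{1495685} - \frac{28164597}{32} = - \frac{42125269339689}{47861920}$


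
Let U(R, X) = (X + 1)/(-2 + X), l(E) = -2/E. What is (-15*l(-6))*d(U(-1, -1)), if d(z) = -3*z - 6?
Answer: 30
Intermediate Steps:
U(R, X) = (1 + X)/(-2 + X)
d(z) = -6 - 3*z
(-15*l(-6))*d(U(-1, -1)) = (-(-30)/(-6))*(-6 - 3*(1 - 1)/(-2 - 1)) = (-(-30)*(-1)/6)*(-6 - 3*0/(-3)) = (-15*⅓)*(-6 - (-1)*0) = -5*(-6 - 3*0) = -5*(-6 + 0) = -5*(-6) = 30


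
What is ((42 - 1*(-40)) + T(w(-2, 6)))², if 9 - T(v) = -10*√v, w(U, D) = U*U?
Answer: 12321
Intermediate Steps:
w(U, D) = U²
T(v) = 9 + 10*√v (T(v) = 9 - (-10)*√v = 9 + 10*√v)
((42 - 1*(-40)) + T(w(-2, 6)))² = ((42 - 1*(-40)) + (9 + 10*√((-2)²)))² = ((42 + 40) + (9 + 10*√4))² = (82 + (9 + 10*2))² = (82 + (9 + 20))² = (82 + 29)² = 111² = 12321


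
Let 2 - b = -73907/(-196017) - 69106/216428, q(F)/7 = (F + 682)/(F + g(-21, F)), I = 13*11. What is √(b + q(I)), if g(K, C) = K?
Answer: √5543069408236470345738/10605891819 ≈ 7.0199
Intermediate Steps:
I = 143
q(F) = 7*(682 + F)/(-21 + F) (q(F) = 7*((F + 682)/(F - 21)) = 7*((682 + F)/(-21 + F)) = 7*(682 + F)/(-21 + F))
b = 41198770579/21211783638 (b = 2 - (-73907/(-196017) - 69106/216428) = 2 - (-73907*(-1/196017) - 69106*1/216428) = 2 - (73907/196017 - 34553/108214) = 2 - 1*1224796697/21211783638 = 2 - 1224796697/21211783638 = 41198770579/21211783638 ≈ 1.9423)
√(b + q(I)) = √(41198770579/21211783638 + 7*(682 + 143)/(-21 + 143)) = √(41198770579/21211783638 + 7*825/122) = √(41198770579/21211783638 + 7*(1/122)*825) = √(41198770579/21211783638 + 5775/122) = √(522640575902/10605891819) = √5543069408236470345738/10605891819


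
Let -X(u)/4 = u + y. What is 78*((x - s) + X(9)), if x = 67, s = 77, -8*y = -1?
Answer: -3627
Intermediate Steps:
y = ⅛ (y = -⅛*(-1) = ⅛ ≈ 0.12500)
X(u) = -½ - 4*u (X(u) = -4*(u + ⅛) = -4*(⅛ + u) = -½ - 4*u)
78*((x - s) + X(9)) = 78*((67 - 1*77) + (-½ - 4*9)) = 78*((67 - 77) + (-½ - 36)) = 78*(-10 - 73/2) = 78*(-93/2) = -3627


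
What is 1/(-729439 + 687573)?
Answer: -1/41866 ≈ -2.3886e-5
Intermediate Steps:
1/(-729439 + 687573) = 1/(-41866) = -1/41866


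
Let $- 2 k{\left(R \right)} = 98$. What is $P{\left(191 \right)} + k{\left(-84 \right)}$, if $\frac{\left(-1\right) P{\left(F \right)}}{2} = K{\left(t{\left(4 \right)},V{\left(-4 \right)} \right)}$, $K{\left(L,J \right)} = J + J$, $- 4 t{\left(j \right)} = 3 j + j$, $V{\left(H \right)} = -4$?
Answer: $-33$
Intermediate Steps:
$t{\left(j \right)} = - j$ ($t{\left(j \right)} = - \frac{3 j + j}{4} = - \frac{4 j}{4} = - j$)
$K{\left(L,J \right)} = 2 J$
$P{\left(F \right)} = 16$ ($P{\left(F \right)} = - 2 \cdot 2 \left(-4\right) = \left(-2\right) \left(-8\right) = 16$)
$k{\left(R \right)} = -49$ ($k{\left(R \right)} = \left(- \frac{1}{2}\right) 98 = -49$)
$P{\left(191 \right)} + k{\left(-84 \right)} = 16 - 49 = -33$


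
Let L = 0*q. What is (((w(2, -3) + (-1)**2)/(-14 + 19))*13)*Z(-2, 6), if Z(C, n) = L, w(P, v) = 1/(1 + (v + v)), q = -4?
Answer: 0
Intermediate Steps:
w(P, v) = 1/(1 + 2*v)
L = 0 (L = 0*(-4) = 0)
Z(C, n) = 0
(((w(2, -3) + (-1)**2)/(-14 + 19))*13)*Z(-2, 6) = (((1/(1 + 2*(-3)) + (-1)**2)/(-14 + 19))*13)*0 = (((1/(1 - 6) + 1)/5)*13)*0 = (((1/(-5) + 1)*(1/5))*13)*0 = (((-1/5 + 1)*(1/5))*13)*0 = (((4/5)*(1/5))*13)*0 = ((4/25)*13)*0 = (52/25)*0 = 0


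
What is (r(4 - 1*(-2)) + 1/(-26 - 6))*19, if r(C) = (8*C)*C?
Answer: 175085/32 ≈ 5471.4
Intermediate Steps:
r(C) = 8*C²
(r(4 - 1*(-2)) + 1/(-26 - 6))*19 = (8*(4 - 1*(-2))² + 1/(-26 - 6))*19 = (8*(4 + 2)² + 1/(-32))*19 = (8*6² - 1/32)*19 = (8*36 - 1/32)*19 = (288 - 1/32)*19 = (9215/32)*19 = 175085/32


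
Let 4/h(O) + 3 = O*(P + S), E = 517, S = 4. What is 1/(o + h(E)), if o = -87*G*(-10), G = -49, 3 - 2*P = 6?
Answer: -2579/109942762 ≈ -2.3458e-5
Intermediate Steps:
P = -3/2 (P = 3/2 - ½*6 = 3/2 - 3 = -3/2 ≈ -1.5000)
h(O) = 4/(-3 + 5*O/2) (h(O) = 4/(-3 + O*(-3/2 + 4)) = 4/(-3 + O*(5/2)) = 4/(-3 + 5*O/2))
o = -42630 (o = -87*(-49)*(-10) = 4263*(-10) = -42630)
1/(o + h(E)) = 1/(-42630 + 8/(-6 + 5*517)) = 1/(-42630 + 8/(-6 + 2585)) = 1/(-42630 + 8/2579) = 1/(-109942762/2579) = -2579/109942762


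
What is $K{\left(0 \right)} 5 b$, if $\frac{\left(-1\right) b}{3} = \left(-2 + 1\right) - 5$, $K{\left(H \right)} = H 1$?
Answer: $0$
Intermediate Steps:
$K{\left(H \right)} = H$
$b = 18$ ($b = - 3 \left(\left(-2 + 1\right) - 5\right) = - 3 \left(-1 - 5\right) = \left(-3\right) \left(-6\right) = 18$)
$K{\left(0 \right)} 5 b = 0 \cdot 5 \cdot 18 = 0 \cdot 18 = 0$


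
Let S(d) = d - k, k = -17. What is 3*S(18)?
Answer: 105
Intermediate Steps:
S(d) = 17 + d (S(d) = d - 1*(-17) = d + 17 = 17 + d)
3*S(18) = 3*(17 + 18) = 3*35 = 105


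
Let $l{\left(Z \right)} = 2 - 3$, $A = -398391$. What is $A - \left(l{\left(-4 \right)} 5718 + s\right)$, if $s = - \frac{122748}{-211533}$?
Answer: $- \frac{27687806819}{70511} \approx -3.9267 \cdot 10^{5}$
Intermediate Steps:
$l{\left(Z \right)} = -1$ ($l{\left(Z \right)} = 2 - 3 = -1$)
$s = \frac{40916}{70511}$ ($s = \left(-122748\right) \left(- \frac{1}{211533}\right) = \frac{40916}{70511} \approx 0.58028$)
$A - \left(l{\left(-4 \right)} 5718 + s\right) = -398391 - \left(\left(-1\right) 5718 + \frac{40916}{70511}\right) = -398391 - \left(-5718 + \frac{40916}{70511}\right) = -398391 - - \frac{403140982}{70511} = -398391 + \frac{403140982}{70511} = - \frac{27687806819}{70511}$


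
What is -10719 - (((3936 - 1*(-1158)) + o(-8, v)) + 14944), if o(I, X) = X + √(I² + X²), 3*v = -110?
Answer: -92161/3 - 2*√3169/3 ≈ -30758.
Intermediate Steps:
v = -110/3 (v = (⅓)*(-110) = -110/3 ≈ -36.667)
-10719 - (((3936 - 1*(-1158)) + o(-8, v)) + 14944) = -10719 - (((3936 - 1*(-1158)) + (-110/3 + √((-8)² + (-110/3)²))) + 14944) = -10719 - (((3936 + 1158) + (-110/3 + √(64 + 12100/9))) + 14944) = -10719 - ((5094 + (-110/3 + √(12676/9))) + 14944) = -10719 - ((5094 + (-110/3 + 2*√3169/3)) + 14944) = -10719 - ((15172/3 + 2*√3169/3) + 14944) = -10719 - (60004/3 + 2*√3169/3) = -10719 + (-60004/3 - 2*√3169/3) = -92161/3 - 2*√3169/3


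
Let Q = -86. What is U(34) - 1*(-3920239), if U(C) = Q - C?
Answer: 3920119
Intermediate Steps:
U(C) = -86 - C
U(34) - 1*(-3920239) = (-86 - 1*34) - 1*(-3920239) = (-86 - 34) + 3920239 = -120 + 3920239 = 3920119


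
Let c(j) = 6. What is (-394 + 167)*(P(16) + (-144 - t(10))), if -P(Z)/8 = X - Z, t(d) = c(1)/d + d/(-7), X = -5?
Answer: -197263/35 ≈ -5636.1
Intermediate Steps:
t(d) = 6/d - d/7 (t(d) = 6/d + d/(-7) = 6/d + d*(-1/7) = 6/d - d/7)
P(Z) = 40 + 8*Z (P(Z) = -8*(-5 - Z) = 40 + 8*Z)
(-394 + 167)*(P(16) + (-144 - t(10))) = (-394 + 167)*((40 + 8*16) + (-144 - (6/10 - 1/7*10))) = -227*((40 + 128) + (-144 - (6*(1/10) - 10/7))) = -227*(168 + (-144 - (3/5 - 10/7))) = -227*(168 + (-144 - 1*(-29/35))) = -227*(168 + (-144 + 29/35)) = -227*(168 - 5011/35) = -227*869/35 = -197263/35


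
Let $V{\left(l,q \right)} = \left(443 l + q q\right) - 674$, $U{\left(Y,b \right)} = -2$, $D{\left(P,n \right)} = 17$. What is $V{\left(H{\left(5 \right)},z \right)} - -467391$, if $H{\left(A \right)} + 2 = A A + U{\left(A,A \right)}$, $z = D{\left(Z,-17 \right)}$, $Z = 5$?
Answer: $476309$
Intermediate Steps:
$z = 17$
$H{\left(A \right)} = -4 + A^{2}$ ($H{\left(A \right)} = -2 + \left(A A - 2\right) = -2 + \left(A^{2} - 2\right) = -2 + \left(-2 + A^{2}\right) = -4 + A^{2}$)
$V{\left(l,q \right)} = -674 + q^{2} + 443 l$ ($V{\left(l,q \right)} = \left(443 l + q^{2}\right) - 674 = \left(q^{2} + 443 l\right) - 674 = -674 + q^{2} + 443 l$)
$V{\left(H{\left(5 \right)},z \right)} - -467391 = \left(-674 + 17^{2} + 443 \left(-4 + 5^{2}\right)\right) - -467391 = \left(-674 + 289 + 443 \left(-4 + 25\right)\right) + 467391 = \left(-674 + 289 + 443 \cdot 21\right) + 467391 = \left(-674 + 289 + 9303\right) + 467391 = 8918 + 467391 = 476309$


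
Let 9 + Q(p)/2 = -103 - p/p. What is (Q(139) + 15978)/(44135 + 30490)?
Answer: 15752/74625 ≈ 0.21108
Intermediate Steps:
Q(p) = -226 (Q(p) = -18 + 2*(-103 - p/p) = -18 + 2*(-103 - 1*1) = -18 + 2*(-103 - 1) = -18 + 2*(-104) = -18 - 208 = -226)
(Q(139) + 15978)/(44135 + 30490) = (-226 + 15978)/(44135 + 30490) = 15752/74625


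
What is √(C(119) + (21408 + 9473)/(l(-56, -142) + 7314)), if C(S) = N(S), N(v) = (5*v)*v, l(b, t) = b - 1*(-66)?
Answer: √949568869531/3662 ≈ 266.10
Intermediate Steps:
l(b, t) = 66 + b (l(b, t) = b + 66 = 66 + b)
N(v) = 5*v²
C(S) = 5*S²
√(C(119) + (21408 + 9473)/(l(-56, -142) + 7314)) = √(5*119² + (21408 + 9473)/((66 - 56) + 7314)) = √(5*14161 + 30881/(10 + 7314)) = √(70805 + 30881/7324) = √(518606701/7324) = √949568869531/3662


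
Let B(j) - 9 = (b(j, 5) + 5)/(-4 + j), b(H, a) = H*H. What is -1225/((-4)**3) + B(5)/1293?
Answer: 528807/27584 ≈ 19.171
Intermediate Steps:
b(H, a) = H**2
B(j) = 9 + (5 + j**2)/(-4 + j) (B(j) = 9 + (j**2 + 5)/(-4 + j) = 9 + (5 + j**2)/(-4 + j))
-1225/((-4)**3) + B(5)/1293 = -1225/((-4)**3) + ((-31 + 5**2 + 9*5)/(-4 + 5))/1293 = -1225/(-64) + ((-31 + 25 + 45)/1)*(1/1293) = -1225*(-1/64) + (1*39)*(1/1293) = 1225/64 + 39*(1/1293) = 1225/64 + 13/431 = 528807/27584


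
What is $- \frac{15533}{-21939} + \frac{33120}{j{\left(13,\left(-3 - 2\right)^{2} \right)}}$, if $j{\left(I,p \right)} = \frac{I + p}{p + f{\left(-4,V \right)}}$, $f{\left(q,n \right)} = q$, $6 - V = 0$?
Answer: $\frac{7629801767}{416841} \approx 18304.0$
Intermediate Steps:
$V = 6$ ($V = 6 - 0 = 6 + 0 = 6$)
$j{\left(I,p \right)} = \frac{I + p}{-4 + p}$ ($j{\left(I,p \right)} = \frac{I + p}{p - 4} = \frac{I + p}{-4 + p}$)
$- \frac{15533}{-21939} + \frac{33120}{j{\left(13,\left(-3 - 2\right)^{2} \right)}} = - \frac{15533}{-21939} + \frac{33120}{\frac{1}{-4 + \left(-3 - 2\right)^{2}} \left(13 + \left(-3 - 2\right)^{2}\right)} = \left(-15533\right) \left(- \frac{1}{21939}\right) + \frac{33120}{\frac{1}{-4 + \left(-5\right)^{2}} \left(13 + \left(-5\right)^{2}\right)} = \frac{15533}{21939} + \frac{33120}{\frac{1}{-4 + 25} \left(13 + 25\right)} = \frac{15533}{21939} + \frac{33120}{\frac{1}{21} \cdot 38} = \frac{15533}{21939} + \frac{33120}{\frac{38}{21}} = \frac{15533}{21939} + 33120 \cdot \frac{21}{38} = \frac{15533}{21939} + \frac{347760}{19} = \frac{7629801767}{416841}$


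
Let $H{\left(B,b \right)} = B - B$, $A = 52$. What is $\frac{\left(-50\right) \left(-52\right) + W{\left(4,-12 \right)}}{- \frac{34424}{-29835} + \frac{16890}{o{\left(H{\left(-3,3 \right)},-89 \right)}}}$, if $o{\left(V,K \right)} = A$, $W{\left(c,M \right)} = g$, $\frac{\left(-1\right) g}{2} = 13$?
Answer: $\frac{13962780}{1768193} \approx 7.8966$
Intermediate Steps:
$g = -26$ ($g = \left(-2\right) 13 = -26$)
$H{\left(B,b \right)} = 0$
$W{\left(c,M \right)} = -26$
$o{\left(V,K \right)} = 52$
$\frac{\left(-50\right) \left(-52\right) + W{\left(4,-12 \right)}}{- \frac{34424}{-29835} + \frac{16890}{o{\left(H{\left(-3,3 \right)},-89 \right)}}} = \frac{\left(-50\right) \left(-52\right) - 26}{- \frac{34424}{-29835} + \frac{16890}{52}} = \frac{2600 - 26}{\left(-34424\right) \left(- \frac{1}{29835}\right) + 16890 \cdot \frac{1}{52}} = \frac{2574}{\frac{2648}{2295} + \frac{8445}{26}} = \frac{2574}{\frac{19450123}{59670}} = 2574 \cdot \frac{59670}{19450123} = \frac{13962780}{1768193}$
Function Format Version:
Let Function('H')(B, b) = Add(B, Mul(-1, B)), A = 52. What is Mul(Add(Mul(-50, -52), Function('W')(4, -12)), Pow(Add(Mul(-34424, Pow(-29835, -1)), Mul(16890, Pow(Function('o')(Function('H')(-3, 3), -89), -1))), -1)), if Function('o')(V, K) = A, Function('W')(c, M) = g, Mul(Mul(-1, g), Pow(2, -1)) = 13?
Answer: Rational(13962780, 1768193) ≈ 7.8966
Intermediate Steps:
g = -26 (g = Mul(-2, 13) = -26)
Function('H')(B, b) = 0
Function('W')(c, M) = -26
Function('o')(V, K) = 52
Mul(Add(Mul(-50, -52), Function('W')(4, -12)), Pow(Add(Mul(-34424, Pow(-29835, -1)), Mul(16890, Pow(Function('o')(Function('H')(-3, 3), -89), -1))), -1)) = Mul(Add(Mul(-50, -52), -26), Pow(Add(Mul(-34424, Pow(-29835, -1)), Mul(16890, Pow(52, -1))), -1)) = Mul(Add(2600, -26), Pow(Add(Mul(-34424, Rational(-1, 29835)), Mul(16890, Rational(1, 52))), -1)) = Mul(2574, Pow(Add(Rational(2648, 2295), Rational(8445, 26)), -1)) = Mul(2574, Pow(Rational(19450123, 59670), -1)) = Mul(2574, Rational(59670, 19450123)) = Rational(13962780, 1768193)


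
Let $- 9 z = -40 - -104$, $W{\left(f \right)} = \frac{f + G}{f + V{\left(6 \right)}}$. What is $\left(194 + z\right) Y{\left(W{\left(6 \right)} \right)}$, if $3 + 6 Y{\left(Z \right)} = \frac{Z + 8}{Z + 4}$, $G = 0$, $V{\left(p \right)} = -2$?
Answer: $- \frac{11774}{297} \approx -39.643$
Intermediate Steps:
$W{\left(f \right)} = \frac{f}{-2 + f}$ ($W{\left(f \right)} = \frac{f + 0}{f - 2} = \frac{f}{-2 + f}$)
$Y{\left(Z \right)} = - \frac{1}{2} + \frac{8 + Z}{6 \left(4 + Z\right)}$ ($Y{\left(Z \right)} = - \frac{1}{2} + \frac{\left(Z + 8\right) \frac{1}{Z + 4}}{6} = - \frac{1}{2} + \frac{\left(8 + Z\right) \frac{1}{4 + Z}}{6} = - \frac{1}{2} + \frac{\frac{1}{4 + Z} \left(8 + Z\right)}{6} = - \frac{1}{2} + \frac{8 + Z}{6 \left(4 + Z\right)}$)
$z = - \frac{64}{9}$ ($z = - \frac{-40 - -104}{9} = - \frac{-40 + 104}{9} = \left(- \frac{1}{9}\right) 64 = - \frac{64}{9} \approx -7.1111$)
$\left(194 + z\right) Y{\left(W{\left(6 \right)} \right)} = \left(194 - \frac{64}{9}\right) \frac{-2 - \frac{6}{-2 + 6}}{3 \left(4 + \frac{6}{-2 + 6}\right)} = \frac{1682 \frac{-2 - \frac{6}{4}}{3 \left(4 + \frac{6}{4}\right)}}{9} = \frac{1682 \frac{-2 - 6 \cdot \frac{1}{4}}{3 \left(4 + 6 \cdot \frac{1}{4}\right)}}{9} = \frac{1682 \frac{-2 - \frac{3}{2}}{3 \left(4 + \frac{3}{2}\right)}}{9} = \frac{1682 \frac{-2 - \frac{3}{2}}{3 \cdot \frac{11}{2}}}{9} = \frac{1682 \cdot \frac{1}{3} \cdot \frac{2}{11} \left(- \frac{7}{2}\right)}{9} = \frac{1682}{9} \left(- \frac{7}{33}\right) = - \frac{11774}{297}$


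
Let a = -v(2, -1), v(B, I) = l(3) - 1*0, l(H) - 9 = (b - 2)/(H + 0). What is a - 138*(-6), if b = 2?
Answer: 819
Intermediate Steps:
l(H) = 9 (l(H) = 9 + (2 - 2)/(H + 0) = 9 + 0/H = 9 + 0 = 9)
v(B, I) = 9 (v(B, I) = 9 - 1*0 = 9 + 0 = 9)
a = -9 (a = -1*9 = -9)
a - 138*(-6) = -9 - 138*(-6) = -9 + 828 = 819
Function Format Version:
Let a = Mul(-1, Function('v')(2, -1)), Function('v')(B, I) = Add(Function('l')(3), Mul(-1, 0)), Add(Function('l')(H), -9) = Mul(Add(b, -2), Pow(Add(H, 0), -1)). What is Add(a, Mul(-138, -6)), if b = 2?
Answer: 819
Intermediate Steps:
Function('l')(H) = 9 (Function('l')(H) = Add(9, Mul(Add(2, -2), Pow(Add(H, 0), -1))) = Add(9, Mul(0, Pow(H, -1))) = Add(9, 0) = 9)
Function('v')(B, I) = 9 (Function('v')(B, I) = Add(9, Mul(-1, 0)) = Add(9, 0) = 9)
a = -9 (a = Mul(-1, 9) = -9)
Add(a, Mul(-138, -6)) = Add(-9, Mul(-138, -6)) = Add(-9, 828) = 819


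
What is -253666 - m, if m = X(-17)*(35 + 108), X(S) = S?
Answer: -251235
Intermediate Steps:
m = -2431 (m = -17*(35 + 108) = -17*143 = -2431)
-253666 - m = -253666 - 1*(-2431) = -253666 + 2431 = -251235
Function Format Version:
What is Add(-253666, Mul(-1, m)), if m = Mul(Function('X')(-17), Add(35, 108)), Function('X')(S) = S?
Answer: -251235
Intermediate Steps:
m = -2431 (m = Mul(-17, Add(35, 108)) = Mul(-17, 143) = -2431)
Add(-253666, Mul(-1, m)) = Add(-253666, Mul(-1, -2431)) = Add(-253666, 2431) = -251235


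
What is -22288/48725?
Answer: -22288/48725 ≈ -0.45742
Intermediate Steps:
-22288/48725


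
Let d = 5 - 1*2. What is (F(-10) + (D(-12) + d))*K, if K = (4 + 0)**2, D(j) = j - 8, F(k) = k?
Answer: -432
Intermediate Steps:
d = 3 (d = 5 - 2 = 3)
D(j) = -8 + j
K = 16 (K = 4**2 = 16)
(F(-10) + (D(-12) + d))*K = (-10 + ((-8 - 12) + 3))*16 = (-10 + (-20 + 3))*16 = (-10 - 17)*16 = -27*16 = -432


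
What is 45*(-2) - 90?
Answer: -180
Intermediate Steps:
45*(-2) - 90 = -90 - 90 = -180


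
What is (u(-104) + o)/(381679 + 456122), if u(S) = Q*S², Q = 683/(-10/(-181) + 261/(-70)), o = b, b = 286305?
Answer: -80272524755/38992096341 ≈ -2.0587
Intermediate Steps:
o = 286305
Q = -8653610/46541 (Q = 683/(-10*(-1/181) + 261*(-1/70)) = 683/(10/181 - 261/70) = 683/(-46541/12670) = 683*(-12670/46541) = -8653610/46541 ≈ -185.94)
u(S) = -8653610*S²/46541
(u(-104) + o)/(381679 + 456122) = (-8653610/46541*(-104)² + 286305)/(381679 + 456122) = (-8653610/46541*10816 + 286305)/837801 = (-93597445760/46541 + 286305)*(1/837801) = -80272524755/46541*1/837801 = -80272524755/38992096341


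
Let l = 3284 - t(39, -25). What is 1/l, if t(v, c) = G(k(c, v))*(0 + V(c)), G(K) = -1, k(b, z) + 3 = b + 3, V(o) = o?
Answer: 1/3259 ≈ 0.00030684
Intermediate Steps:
k(b, z) = b (k(b, z) = -3 + (b + 3) = -3 + (3 + b) = b)
t(v, c) = -c (t(v, c) = -(0 + c) = -c)
l = 3259 (l = 3284 - (-1)*(-25) = 3284 - 1*25 = 3284 - 25 = 3259)
1/l = 1/3259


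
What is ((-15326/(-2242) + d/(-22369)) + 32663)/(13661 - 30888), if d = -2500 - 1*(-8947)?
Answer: -819210109847/431978205323 ≈ -1.8964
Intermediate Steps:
d = 6447 (d = -2500 + 8947 = 6447)
((-15326/(-2242) + d/(-22369)) + 32663)/(13661 - 30888) = ((-15326/(-2242) + 6447/(-22369)) + 32663)/(13661 - 30888) = ((-15326*(-1/2242) + 6447*(-1/22369)) + 32663)/(-17227) = ((7663/1121 - 6447/22369) + 32663)*(-1/17227) = (164186560/25075649 + 32663)*(-1/17227) = (819210109847/25075649)*(-1/17227) = -819210109847/431978205323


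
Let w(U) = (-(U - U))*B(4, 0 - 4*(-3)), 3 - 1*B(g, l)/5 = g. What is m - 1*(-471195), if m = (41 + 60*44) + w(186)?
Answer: 473876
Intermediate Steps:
B(g, l) = 15 - 5*g
w(U) = 0 (w(U) = (-(U - U))*(15 - 5*4) = (-1*0)*(15 - 20) = 0*(-5) = 0)
m = 2681 (m = (41 + 60*44) + 0 = (41 + 2640) + 0 = 2681 + 0 = 2681)
m - 1*(-471195) = 2681 - 1*(-471195) = 2681 + 471195 = 473876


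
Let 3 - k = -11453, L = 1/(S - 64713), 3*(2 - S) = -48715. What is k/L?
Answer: -1665908608/3 ≈ -5.5530e+8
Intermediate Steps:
S = 48721/3 (S = 2 - ⅓*(-48715) = 2 + 48715/3 = 48721/3 ≈ 16240.)
L = -3/145418 (L = 1/(48721/3 - 64713) = 1/(-145418/3) = -3/145418 ≈ -2.0630e-5)
k = 11456 (k = 3 - 1*(-11453) = 3 + 11453 = 11456)
k/L = 11456/(-3/145418) = 11456*(-145418/3) = -1665908608/3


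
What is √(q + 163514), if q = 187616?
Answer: √351130 ≈ 592.56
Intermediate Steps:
√(q + 163514) = √(187616 + 163514) = √351130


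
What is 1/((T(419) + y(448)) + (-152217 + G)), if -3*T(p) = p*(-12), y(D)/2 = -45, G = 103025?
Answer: -1/47606 ≈ -2.1006e-5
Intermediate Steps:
y(D) = -90 (y(D) = 2*(-45) = -90)
T(p) = 4*p (T(p) = -p*(-12)/3 = -(-4)*p = 4*p)
1/((T(419) + y(448)) + (-152217 + G)) = 1/((4*419 - 90) + (-152217 + 103025)) = 1/((1676 - 90) - 49192) = 1/(1586 - 49192) = 1/(-47606) = -1/47606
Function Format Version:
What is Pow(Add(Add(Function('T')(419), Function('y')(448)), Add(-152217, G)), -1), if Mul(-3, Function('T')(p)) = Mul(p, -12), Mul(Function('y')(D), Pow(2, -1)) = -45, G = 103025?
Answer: Rational(-1, 47606) ≈ -2.1006e-5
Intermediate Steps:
Function('y')(D) = -90 (Function('y')(D) = Mul(2, -45) = -90)
Function('T')(p) = Mul(4, p) (Function('T')(p) = Mul(Rational(-1, 3), Mul(p, -12)) = Mul(Rational(-1, 3), Mul(-12, p)) = Mul(4, p))
Pow(Add(Add(Function('T')(419), Function('y')(448)), Add(-152217, G)), -1) = Pow(Add(Add(Mul(4, 419), -90), Add(-152217, 103025)), -1) = Pow(Add(Add(1676, -90), -49192), -1) = Pow(Add(1586, -49192), -1) = Pow(-47606, -1) = Rational(-1, 47606)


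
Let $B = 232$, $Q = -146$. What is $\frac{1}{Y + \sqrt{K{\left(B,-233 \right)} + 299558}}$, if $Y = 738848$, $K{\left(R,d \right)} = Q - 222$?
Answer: $\frac{369424}{272948033957} - \frac{\sqrt{299190}}{545896067914} \approx 1.3525 \cdot 10^{-6}$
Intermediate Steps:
$K{\left(R,d \right)} = -368$ ($K{\left(R,d \right)} = -146 - 222 = -368$)
$\frac{1}{Y + \sqrt{K{\left(B,-233 \right)} + 299558}} = \frac{1}{738848 + \sqrt{-368 + 299558}} = \frac{1}{738848 + \sqrt{299190}}$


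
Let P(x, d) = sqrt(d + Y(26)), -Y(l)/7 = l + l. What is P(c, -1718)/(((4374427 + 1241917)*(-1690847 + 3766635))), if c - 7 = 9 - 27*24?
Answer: I*sqrt(2082)/11658339479072 ≈ 3.9138e-12*I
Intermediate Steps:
Y(l) = -14*l (Y(l) = -7*(l + l) = -14*l)
c = -632 (c = 7 + (9 - 27*24) = 7 + (9 - 648) = 7 - 639 = -632)
P(x, d) = sqrt(-364 + d) (P(x, d) = sqrt(d - 14*26) = sqrt(d - 364) = sqrt(-364 + d))
P(c, -1718)/(((4374427 + 1241917)*(-1690847 + 3766635))) = sqrt(-364 - 1718)/(((4374427 + 1241917)*(-1690847 + 3766635))) = sqrt(-2082)/((5616344*2075788)) = (I*sqrt(2082))/11658339479072 = (I*sqrt(2082))*(1/11658339479072) = I*sqrt(2082)/11658339479072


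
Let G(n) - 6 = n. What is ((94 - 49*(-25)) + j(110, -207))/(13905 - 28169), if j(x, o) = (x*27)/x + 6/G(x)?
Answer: -78071/827312 ≈ -0.094367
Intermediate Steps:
G(n) = 6 + n
j(x, o) = 27 + 6/(6 + x) (j(x, o) = (x*27)/x + 6/(6 + x) = (27*x)/x + 6/(6 + x) = 27 + 6/(6 + x))
((94 - 49*(-25)) + j(110, -207))/(13905 - 28169) = ((94 - 49*(-25)) + 3*(56 + 9*110)/(6 + 110))/(13905 - 28169) = ((94 + 1225) + 3*(56 + 990)/116)/(-14264) = (1319 + 3*(1/116)*1046)*(-1/14264) = (1319 + 1569/58)*(-1/14264) = (78071/58)*(-1/14264) = -78071/827312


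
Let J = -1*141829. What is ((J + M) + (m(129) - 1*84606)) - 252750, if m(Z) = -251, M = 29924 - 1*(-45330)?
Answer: -404182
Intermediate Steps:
J = -141829
M = 75254 (M = 29924 + 45330 = 75254)
((J + M) + (m(129) - 1*84606)) - 252750 = ((-141829 + 75254) + (-251 - 1*84606)) - 252750 = (-66575 + (-251 - 84606)) - 252750 = (-66575 - 84857) - 252750 = -151432 - 252750 = -404182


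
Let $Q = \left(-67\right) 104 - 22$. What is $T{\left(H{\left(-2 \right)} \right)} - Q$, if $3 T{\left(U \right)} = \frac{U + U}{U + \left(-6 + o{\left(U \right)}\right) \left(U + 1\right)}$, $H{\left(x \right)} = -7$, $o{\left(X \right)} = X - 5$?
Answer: $\frac{2117956}{303} \approx 6990.0$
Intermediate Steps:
$o{\left(X \right)} = -5 + X$ ($o{\left(X \right)} = X - 5 = -5 + X$)
$T{\left(U \right)} = \frac{2 U}{3 \left(U + \left(1 + U\right) \left(-11 + U\right)\right)}$ ($T{\left(U \right)} = \frac{\left(U + U\right) \frac{1}{U + \left(-6 + \left(-5 + U\right)\right) \left(U + 1\right)}}{3} = \frac{2 U \frac{1}{U + \left(-11 + U\right) \left(1 + U\right)}}{3} = \frac{2 U \frac{1}{U + \left(1 + U\right) \left(-11 + U\right)}}{3} = \frac{2 U}{3 \left(U + \left(1 + U\right) \left(-11 + U\right)\right)}$)
$Q = -6990$ ($Q = -6968 - 22 = -6990$)
$T{\left(H{\left(-2 \right)} \right)} - Q = \frac{2}{3} \left(-7\right) \frac{1}{-11 + \left(-7\right)^{2} - -63} - -6990 = \frac{2}{3} \left(-7\right) \frac{1}{-11 + 49 + 63} + 6990 = \frac{2}{3} \left(-7\right) \frac{1}{101} + 6990 = - \frac{14}{303} + 6990 = \frac{2117956}{303}$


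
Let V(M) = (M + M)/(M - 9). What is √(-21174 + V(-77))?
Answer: I*√39147415/43 ≈ 145.51*I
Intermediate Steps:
V(M) = 2*M/(-9 + M) (V(M) = (2*M)/(-9 + M) = 2*M/(-9 + M))
√(-21174 + V(-77)) = √(-21174 + 2*(-77)/(-9 - 77)) = √(-21174 + 2*(-77)/(-86)) = √(-21174 + 2*(-77)*(-1/86)) = √(-21174 + 77/43) = √(-910405/43) = I*√39147415/43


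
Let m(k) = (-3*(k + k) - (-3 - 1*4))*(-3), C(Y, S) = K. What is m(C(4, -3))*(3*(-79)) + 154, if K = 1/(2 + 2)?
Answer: 8129/2 ≈ 4064.5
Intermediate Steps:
K = ¼ (K = 1/4 = ¼ ≈ 0.25000)
C(Y, S) = ¼
m(k) = -21 + 18*k (m(k) = (-6*k - (-3 - 4))*(-3) = (-6*k - 1*(-7))*(-3) = (-6*k + 7)*(-3) = (7 - 6*k)*(-3) = -21 + 18*k)
m(C(4, -3))*(3*(-79)) + 154 = (-21 + 18*(¼))*(3*(-79)) + 154 = (-21 + 9/2)*(-237) + 154 = -33/2*(-237) + 154 = 7821/2 + 154 = 8129/2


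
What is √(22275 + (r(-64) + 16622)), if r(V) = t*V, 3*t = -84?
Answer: 3*√4521 ≈ 201.72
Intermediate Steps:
t = -28 (t = (⅓)*(-84) = -28)
r(V) = -28*V
√(22275 + (r(-64) + 16622)) = √(22275 + (-28*(-64) + 16622)) = √(22275 + (1792 + 16622)) = √(22275 + 18414) = √40689 = 3*√4521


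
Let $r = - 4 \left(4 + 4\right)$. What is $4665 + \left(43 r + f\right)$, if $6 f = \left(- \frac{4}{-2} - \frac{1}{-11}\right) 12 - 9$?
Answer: $\frac{72417}{22} \approx 3291.7$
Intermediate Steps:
$f = \frac{59}{22}$ ($f = \frac{\left(- \frac{4}{-2} - \frac{1}{-11}\right) 12 - 9}{6} = \frac{\left(\left(-4\right) \left(- \frac{1}{2}\right) - - \frac{1}{11}\right) 12 - 9}{6} = \frac{\left(2 + \frac{1}{11}\right) 12 - 9}{6} = \frac{\frac{23}{11} \cdot 12 - 9}{6} = \frac{\frac{276}{11} - 9}{6} = \frac{1}{6} \cdot \frac{177}{11} = \frac{59}{22} \approx 2.6818$)
$r = -32$ ($r = \left(-4\right) 8 = -32$)
$4665 + \left(43 r + f\right) = 4665 + \left(43 \left(-32\right) + \frac{59}{22}\right) = 4665 + \left(-1376 + \frac{59}{22}\right) = 4665 - \frac{30213}{22} = \frac{72417}{22}$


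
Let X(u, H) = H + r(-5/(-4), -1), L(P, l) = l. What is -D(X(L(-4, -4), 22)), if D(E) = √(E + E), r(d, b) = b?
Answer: -√42 ≈ -6.4807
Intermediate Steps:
X(u, H) = -1 + H (X(u, H) = H - 1 = -1 + H)
D(E) = √2*√E (D(E) = √(2*E) = √2*√E)
-D(X(L(-4, -4), 22)) = -√2*√(-1 + 22) = -√2*√21 = -√42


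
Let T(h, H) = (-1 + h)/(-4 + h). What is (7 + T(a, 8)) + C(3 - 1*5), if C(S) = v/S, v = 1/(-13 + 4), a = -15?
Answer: 2701/342 ≈ 7.8977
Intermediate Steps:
v = -⅑ (v = 1/(-9) = -⅑ ≈ -0.11111)
T(h, H) = (-1 + h)/(-4 + h)
C(S) = -1/(9*S)
(7 + T(a, 8)) + C(3 - 1*5) = (7 + (-1 - 15)/(-4 - 15)) - 1/(9*(3 - 1*5)) = (7 - 16/(-19)) - 1/(9*(3 - 5)) = (7 - 1/19*(-16)) - ⅑/(-2) = (7 + 16/19) - ⅑*(-½) = 149/19 + 1/18 = 2701/342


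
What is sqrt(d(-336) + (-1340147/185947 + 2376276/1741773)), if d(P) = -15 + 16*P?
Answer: 2*I*sqrt(15725292496144383652753605)/107959154677 ≈ 73.463*I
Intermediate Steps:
sqrt(d(-336) + (-1340147/185947 + 2376276/1741773)) = sqrt((-15 + 16*(-336)) + (-1340147/185947 + 2376276/1741773)) = sqrt((-15 - 5376) + (-1340147*1/185947 + 2376276*(1/1741773))) = sqrt(-5391 + (-1340147/185947 + 792092/580591)) = sqrt(-5391 - 630790155753/107959154677) = sqrt(-582638593019460/107959154677) = 2*I*sqrt(15725292496144383652753605)/107959154677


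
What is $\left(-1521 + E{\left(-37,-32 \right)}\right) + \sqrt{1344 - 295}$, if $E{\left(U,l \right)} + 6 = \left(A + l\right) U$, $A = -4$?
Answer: $-195 + \sqrt{1049} \approx -162.61$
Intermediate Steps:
$E{\left(U,l \right)} = -6 + U \left(-4 + l\right)$ ($E{\left(U,l \right)} = -6 + \left(-4 + l\right) U = -6 + U \left(-4 + l\right)$)
$\left(-1521 + E{\left(-37,-32 \right)}\right) + \sqrt{1344 - 295} = \left(-1521 - -1326\right) + \sqrt{1344 - 295} = \left(-1521 + \left(-6 + 148 + 1184\right)\right) + \sqrt{1049} = \left(-1521 + 1326\right) + \sqrt{1049} = -195 + \sqrt{1049}$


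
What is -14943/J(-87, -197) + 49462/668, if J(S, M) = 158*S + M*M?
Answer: 614842091/8371042 ≈ 73.449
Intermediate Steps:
J(S, M) = M**2 + 158*S (J(S, M) = 158*S + M**2 = M**2 + 158*S)
-14943/J(-87, -197) + 49462/668 = -14943/((-197)**2 + 158*(-87)) + 49462/668 = -14943/(38809 - 13746) + 49462*(1/668) = -14943/25063 + 24731/334 = 614842091/8371042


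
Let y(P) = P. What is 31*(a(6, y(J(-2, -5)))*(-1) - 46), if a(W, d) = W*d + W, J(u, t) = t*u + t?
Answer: -2542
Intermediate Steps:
J(u, t) = t + t*u
a(W, d) = W + W*d
31*(a(6, y(J(-2, -5)))*(-1) - 46) = 31*((6*(1 - 5*(1 - 2)))*(-1) - 46) = 31*((6*(1 - 5*(-1)))*(-1) - 46) = 31*((6*(1 + 5))*(-1) - 46) = 31*((6*6)*(-1) - 46) = 31*(36*(-1) - 46) = 31*(-36 - 46) = 31*(-82) = -2542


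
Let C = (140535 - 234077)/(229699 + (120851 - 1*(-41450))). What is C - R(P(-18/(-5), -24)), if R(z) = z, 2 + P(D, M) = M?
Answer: 5049229/196000 ≈ 25.761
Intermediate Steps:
P(D, M) = -2 + M
C = -46771/196000 (C = -93542/(229699 + (120851 + 41450)) = -93542/(229699 + 162301) = -93542/392000 = -93542*1/392000 = -46771/196000 ≈ -0.23863)
C - R(P(-18/(-5), -24)) = -46771/196000 - (-2 - 24) = -46771/196000 - 1*(-26) = -46771/196000 + 26 = 5049229/196000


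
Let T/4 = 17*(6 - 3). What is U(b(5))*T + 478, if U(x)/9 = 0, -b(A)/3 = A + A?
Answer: 478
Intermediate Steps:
T = 204 (T = 4*(17*(6 - 3)) = 4*(17*3) = 4*51 = 204)
b(A) = -6*A (b(A) = -3*(A + A) = -6*A)
U(x) = 0 (U(x) = 9*0 = 0)
U(b(5))*T + 478 = 0*204 + 478 = 0 + 478 = 478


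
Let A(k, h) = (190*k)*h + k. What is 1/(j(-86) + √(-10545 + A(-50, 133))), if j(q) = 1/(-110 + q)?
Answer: -196/48945633521 - 38416*I*√1274095/48945633521 ≈ -4.0044e-9 - 0.00088593*I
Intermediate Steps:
A(k, h) = k + 190*h*k (A(k, h) = 190*h*k + k = k + 190*h*k)
1/(j(-86) + √(-10545 + A(-50, 133))) = 1/(1/(-110 - 86) + √(-10545 - 50*(1 + 190*133))) = 1/(1/(-196) + √(-10545 - 50*(1 + 25270))) = 1/(-1/196 + √(-10545 - 50*25271)) = 1/(-1/196 + √(-10545 - 1263550)) = 1/(-1/196 + √(-1274095)) = 1/(-1/196 + I*√1274095)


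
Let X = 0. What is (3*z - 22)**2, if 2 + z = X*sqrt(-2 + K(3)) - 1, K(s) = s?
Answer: 961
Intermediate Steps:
z = -3 (z = -2 + (0*sqrt(-2 + 3) - 1) = -2 + (0*sqrt(1) - 1) = -2 + (0*1 - 1) = -2 + (0 - 1) = -2 - 1 = -3)
(3*z - 22)**2 = (3*(-3) - 22)**2 = (-9 - 22)**2 = (-31)**2 = 961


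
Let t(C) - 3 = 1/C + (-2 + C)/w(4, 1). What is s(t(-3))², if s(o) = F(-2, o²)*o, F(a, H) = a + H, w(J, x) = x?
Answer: 47089/729 ≈ 64.594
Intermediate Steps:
F(a, H) = H + a
t(C) = 1 + C + 1/C (t(C) = 3 + (1/C + (-2 + C)/1) = 3 + (1/C + (-2 + C)*1) = 3 + (1/C + (-2 + C)) = 3 + (-2 + C + 1/C) = 1 + C + 1/C)
s(o) = o*(-2 + o²) (s(o) = (o² - 2)*o = (-2 + o²)*o = o*(-2 + o²))
s(t(-3))² = ((1 - 3 + 1/(-3))*(-2 + (1 - 3 + 1/(-3))²))² = ((1 - 3 - ⅓)*(-2 + (1 - 3 - ⅓)²))² = (-7*(-2 + (-7/3)²)/3)² = (-7*(-2 + 49/9)/3)² = (-7/3*31/9)² = (-217/27)² = 47089/729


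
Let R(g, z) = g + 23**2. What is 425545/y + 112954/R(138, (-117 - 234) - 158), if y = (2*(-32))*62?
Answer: 164362957/2646656 ≈ 62.102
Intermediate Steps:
y = -3968 (y = -64*62 = -3968)
R(g, z) = 529 + g (R(g, z) = g + 529 = 529 + g)
425545/y + 112954/R(138, (-117 - 234) - 158) = 425545/(-3968) + 112954/(529 + 138) = 425545*(-1/3968) + 112954/667 = -425545/3968 + 112954*(1/667) = -425545/3968 + 112954/667 = 164362957/2646656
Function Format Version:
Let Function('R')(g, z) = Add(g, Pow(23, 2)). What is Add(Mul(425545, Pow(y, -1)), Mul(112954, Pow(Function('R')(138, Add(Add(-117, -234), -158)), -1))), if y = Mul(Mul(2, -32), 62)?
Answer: Rational(164362957, 2646656) ≈ 62.102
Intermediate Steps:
y = -3968 (y = Mul(-64, 62) = -3968)
Function('R')(g, z) = Add(529, g) (Function('R')(g, z) = Add(g, 529) = Add(529, g))
Add(Mul(425545, Pow(y, -1)), Mul(112954, Pow(Function('R')(138, Add(Add(-117, -234), -158)), -1))) = Add(Mul(425545, Pow(-3968, -1)), Mul(112954, Pow(Add(529, 138), -1))) = Add(Mul(425545, Rational(-1, 3968)), Mul(112954, Pow(667, -1))) = Add(Rational(-425545, 3968), Mul(112954, Rational(1, 667))) = Add(Rational(-425545, 3968), Rational(112954, 667)) = Rational(164362957, 2646656)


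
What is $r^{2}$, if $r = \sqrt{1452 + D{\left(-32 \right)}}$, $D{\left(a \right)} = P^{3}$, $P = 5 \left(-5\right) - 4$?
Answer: $-22937$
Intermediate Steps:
$P = -29$ ($P = -25 - 4 = -29$)
$D{\left(a \right)} = -24389$ ($D{\left(a \right)} = \left(-29\right)^{3} = -24389$)
$r = i \sqrt{22937}$ ($r = \sqrt{1452 - 24389} = \sqrt{-22937} = i \sqrt{22937} \approx 151.45 i$)
$r^{2} = \left(i \sqrt{22937}\right)^{2} = -22937$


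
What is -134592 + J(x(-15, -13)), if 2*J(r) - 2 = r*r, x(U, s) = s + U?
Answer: -134199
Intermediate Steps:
x(U, s) = U + s
J(r) = 1 + r²/2 (J(r) = 1 + (r*r)/2 = 1 + r²/2)
-134592 + J(x(-15, -13)) = -134592 + (1 + (-15 - 13)²/2) = -134592 + (1 + (½)*(-28)²) = -134592 + (1 + (½)*784) = -134592 + (1 + 392) = -134592 + 393 = -134199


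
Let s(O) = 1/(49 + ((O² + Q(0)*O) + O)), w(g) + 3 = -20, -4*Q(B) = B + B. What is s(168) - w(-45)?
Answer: 654144/28441 ≈ 23.000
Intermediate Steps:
Q(B) = -B/2 (Q(B) = -(B + B)/4 = -B/2)
w(g) = -23 (w(g) = -3 - 20 = -23)
s(O) = 1/(49 + O + O²) (s(O) = 1/(49 + ((O² + (-½*0)*O) + O)) = 1/(49 + ((O² + 0*O) + O)) = 1/(49 + ((O² + 0) + O)) = 1/(49 + (O² + O)) = 1/(49 + (O + O²)) = 1/(49 + O + O²))
s(168) - w(-45) = 1/(49 + 168 + 168²) - 1*(-23) = 1/(49 + 168 + 28224) + 23 = 1/28441 + 23 = 654144/28441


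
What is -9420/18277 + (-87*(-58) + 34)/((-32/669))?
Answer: -7764381435/73108 ≈ -1.0620e+5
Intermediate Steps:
-9420/18277 + (-87*(-58) + 34)/((-32/669)) = -9420*1/18277 + (5046 + 34)/(((1/669)*(-32))) = -9420/18277 + 5080/(-32/669) = -9420/18277 + 5080*(-669/32) = -9420/18277 - 424815/4 = -7764381435/73108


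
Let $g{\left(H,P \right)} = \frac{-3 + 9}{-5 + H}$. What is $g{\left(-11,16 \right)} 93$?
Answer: $- \frac{279}{8} \approx -34.875$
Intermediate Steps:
$g{\left(H,P \right)} = \frac{6}{-5 + H}$
$g{\left(-11,16 \right)} 93 = \frac{6}{-5 - 11} \cdot 93 = \frac{6}{-16} \cdot 93 = 6 \left(- \frac{1}{16}\right) 93 = \left(- \frac{3}{8}\right) 93 = - \frac{279}{8}$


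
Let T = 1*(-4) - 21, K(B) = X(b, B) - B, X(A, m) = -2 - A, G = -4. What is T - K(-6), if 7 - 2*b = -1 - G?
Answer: -27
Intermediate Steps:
b = 2 (b = 7/2 - (-1 - 1*(-4))/2 = 7/2 - (-1 + 4)/2 = 7/2 - 1/2*3 = 7/2 - 3/2 = 2)
K(B) = -4 - B (K(B) = (-2 - 1*2) - B = (-2 - 2) - B = -4 - B)
T = -25 (T = -4 - 21 = -25)
T - K(-6) = -25 - (-4 - 1*(-6)) = -25 - (-4 + 6) = -25 - 1*2 = -25 - 2 = -27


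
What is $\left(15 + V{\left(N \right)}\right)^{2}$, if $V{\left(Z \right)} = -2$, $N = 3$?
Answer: $169$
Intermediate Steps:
$\left(15 + V{\left(N \right)}\right)^{2} = \left(15 - 2\right)^{2} = 13^{2} = 169$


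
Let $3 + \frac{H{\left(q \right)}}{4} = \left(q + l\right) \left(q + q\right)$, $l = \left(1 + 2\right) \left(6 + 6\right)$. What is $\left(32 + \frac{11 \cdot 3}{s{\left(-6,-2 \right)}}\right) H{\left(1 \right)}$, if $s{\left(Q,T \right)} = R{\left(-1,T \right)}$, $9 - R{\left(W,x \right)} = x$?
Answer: $9940$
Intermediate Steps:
$l = 36$ ($l = 3 \cdot 12 = 36$)
$R{\left(W,x \right)} = 9 - x$
$s{\left(Q,T \right)} = 9 - T$
$H{\left(q \right)} = -12 + 8 q \left(36 + q\right)$ ($H{\left(q \right)} = -12 + 4 \left(q + 36\right) \left(q + q\right) = -12 + 4 \left(36 + q\right) 2 q = -12 + 4 \cdot 2 q \left(36 + q\right) = -12 + 8 q \left(36 + q\right)$)
$\left(32 + \frac{11 \cdot 3}{s{\left(-6,-2 \right)}}\right) H{\left(1 \right)} = \left(32 + \frac{11 \cdot 3}{9 - -2}\right) \left(-12 + 8 \cdot 1^{2} + 288 \cdot 1\right) = \left(32 + \frac{33}{9 + 2}\right) \left(-12 + 8 \cdot 1 + 288\right) = \left(32 + \frac{33}{11}\right) \left(-12 + 8 + 288\right) = \left(32 + 33 \cdot \frac{1}{11}\right) 284 = \left(32 + 3\right) 284 = 35 \cdot 284 = 9940$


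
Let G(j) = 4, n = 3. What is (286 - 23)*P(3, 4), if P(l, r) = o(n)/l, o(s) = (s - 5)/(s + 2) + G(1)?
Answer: 1578/5 ≈ 315.60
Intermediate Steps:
o(s) = 4 + (-5 + s)/(2 + s) (o(s) = (s - 5)/(s + 2) + 4 = (-5 + s)/(2 + s) + 4 = 4 + (-5 + s)/(2 + s))
P(l, r) = 18/(5*l) (P(l, r) = ((3 + 5*3)/(2 + 3))/l = ((3 + 15)/5)/l = ((1/5)*18)/l = 18/(5*l))
(286 - 23)*P(3, 4) = (286 - 23)*((18/5)/3) = 263*((18/5)*(1/3)) = 263*(6/5) = 1578/5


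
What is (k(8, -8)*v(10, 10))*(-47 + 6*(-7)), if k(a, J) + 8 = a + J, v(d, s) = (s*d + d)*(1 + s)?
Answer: 861520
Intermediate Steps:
v(d, s) = (1 + s)*(d + d*s) (v(d, s) = (d*s + d)*(1 + s) = (d + d*s)*(1 + s) = (1 + s)*(d + d*s))
k(a, J) = -8 + J + a (k(a, J) = -8 + (a + J) = -8 + (J + a) = -8 + J + a)
(k(8, -8)*v(10, 10))*(-47 + 6*(-7)) = ((-8 - 8 + 8)*(10*(1 + 10² + 2*10)))*(-47 + 6*(-7)) = (-80*(1 + 100 + 20))*(-47 - 42) = -80*121*(-89) = -8*1210*(-89) = -9680*(-89) = 861520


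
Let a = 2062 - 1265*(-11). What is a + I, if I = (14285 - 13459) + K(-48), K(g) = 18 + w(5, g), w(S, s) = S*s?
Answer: 16581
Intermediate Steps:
K(g) = 18 + 5*g
a = 15977 (a = 2062 + 13915 = 15977)
I = 604 (I = (14285 - 13459) + (18 + 5*(-48)) = 826 + (18 - 240) = 826 - 222 = 604)
a + I = 15977 + 604 = 16581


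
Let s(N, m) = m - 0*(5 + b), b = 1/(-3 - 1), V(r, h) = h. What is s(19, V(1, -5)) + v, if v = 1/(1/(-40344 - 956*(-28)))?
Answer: -13581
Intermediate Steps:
b = -¼ (b = 1/(-4) = -¼ ≈ -0.25000)
s(N, m) = m (s(N, m) = m - 0*(5 - ¼) = m - 0*19/4 = m - 1*0 = m + 0 = m)
v = -13576 (v = 1/(1/(-40344 + 26768)) = 1/(1/(-13576)) = 1/(-1/13576) = -13576)
s(19, V(1, -5)) + v = -5 - 13576 = -13581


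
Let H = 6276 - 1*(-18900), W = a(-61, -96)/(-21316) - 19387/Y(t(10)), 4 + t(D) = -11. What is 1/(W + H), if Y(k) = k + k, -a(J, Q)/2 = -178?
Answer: 159870/4128197773 ≈ 3.8726e-5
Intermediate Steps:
t(D) = -15 (t(D) = -4 - 11 = -15)
a(J, Q) = 356 (a(J, Q) = -2*(-178) = 356)
Y(k) = 2*k
W = 103310653/159870 (W = 356/(-21316) - 19387/(2*(-15)) = 356*(-1/21316) - 19387/(-30) = -89/5329 - 19387*(-1/30) = -89/5329 + 19387/30 = 103310653/159870 ≈ 646.22)
H = 25176 (H = 6276 + 18900 = 25176)
1/(W + H) = 1/(103310653/159870 + 25176) = 1/(4128197773/159870) = 159870/4128197773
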